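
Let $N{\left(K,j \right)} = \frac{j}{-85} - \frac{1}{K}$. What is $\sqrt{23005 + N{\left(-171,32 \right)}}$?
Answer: $\frac{8 \sqrt{8437675705}}{4845} \approx 151.67$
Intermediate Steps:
$N{\left(K,j \right)} = - \frac{1}{K} - \frac{j}{85}$ ($N{\left(K,j \right)} = j \left(- \frac{1}{85}\right) - \frac{1}{K} = - \frac{j}{85} - \frac{1}{K} = - \frac{1}{K} - \frac{j}{85}$)
$\sqrt{23005 + N{\left(-171,32 \right)}} = \sqrt{23005 - \frac{5387}{14535}} = \sqrt{\frac{334372288}{14535}} = \frac{8 \sqrt{8437675705}}{4845}$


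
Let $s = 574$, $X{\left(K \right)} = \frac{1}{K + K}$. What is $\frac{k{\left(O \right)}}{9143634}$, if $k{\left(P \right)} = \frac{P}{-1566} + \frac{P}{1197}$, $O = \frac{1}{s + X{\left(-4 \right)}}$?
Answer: $\frac{82}{2185795532534733} \approx 3.7515 \cdot 10^{-14}$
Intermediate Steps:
$X{\left(K \right)} = \frac{1}{2 K}$
$O = \frac{8}{4591}$ ($O = \frac{1}{574 + \frac{1}{2 \left(-4\right)}} = \frac{1}{574 + \frac{1}{2} \left(- \frac{1}{4}\right)} = \frac{1}{574 - \frac{1}{8}} = \frac{1}{\frac{4591}{8}} = \frac{8}{4591} \approx 0.0017425$)
$k{\left(P \right)} = \frac{41 P}{208278}$ ($k{\left(P \right)} = P \left(- \frac{1}{1566}\right) + P \frac{1}{1197} = - \frac{P}{1566} + \frac{P}{1197} = \frac{41 P}{208278}$)
$\frac{k{\left(O \right)}}{9143634} = \frac{\frac{41}{208278} \cdot \frac{8}{4591}}{9143634} = \frac{164}{478102149} \cdot \frac{1}{9143634} = \frac{82}{2185795532534733}$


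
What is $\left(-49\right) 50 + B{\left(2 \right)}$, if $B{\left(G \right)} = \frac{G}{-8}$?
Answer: $- \frac{9801}{4} \approx -2450.3$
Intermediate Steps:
$B{\left(G \right)} = - \frac{G}{8}$ ($B{\left(G \right)} = G \left(- \frac{1}{8}\right) = - \frac{G}{8}$)
$\left(-49\right) 50 + B{\left(2 \right)} = \left(-49\right) 50 - \frac{1}{4} = -2450 - \frac{1}{4} = - \frac{9801}{4}$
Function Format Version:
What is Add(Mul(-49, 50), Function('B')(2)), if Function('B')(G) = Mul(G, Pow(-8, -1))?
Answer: Rational(-9801, 4) ≈ -2450.3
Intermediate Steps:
Function('B')(G) = Mul(Rational(-1, 8), G) (Function('B')(G) = Mul(G, Rational(-1, 8)) = Mul(Rational(-1, 8), G))
Add(Mul(-49, 50), Function('B')(2)) = Add(Mul(-49, 50), Mul(Rational(-1, 8), 2)) = Add(-2450, Rational(-1, 4)) = Rational(-9801, 4)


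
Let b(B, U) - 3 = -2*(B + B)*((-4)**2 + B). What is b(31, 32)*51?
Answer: -297075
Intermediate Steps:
b(B, U) = 3 - 4*B*(16 + B) (b(B, U) = 3 - 2*(B + B)*((-4)**2 + B) = 3 - 2*2*B*(16 + B) = 3 - 4*B*(16 + B))
b(31, 32)*51 = (3 - 64*31 - 4*31**2)*51 = (3 - 1984 - 4*961)*51 = (3 - 1984 - 3844)*51 = -5825*51 = -297075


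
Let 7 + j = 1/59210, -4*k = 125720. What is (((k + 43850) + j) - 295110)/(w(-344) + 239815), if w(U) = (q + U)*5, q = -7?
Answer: -16738489369/14095532600 ≈ -1.1875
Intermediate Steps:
k = -31430 (k = -¼*125720 = -31430)
j = -414469/59210 (j = -7 + 1/59210 = -414469/59210 ≈ -7.0000)
w(U) = -35 + 5*U (w(U) = (-7 + U)*5 = -35 + 5*U)
(((k + 43850) + j) - 295110)/(w(-344) + 239815) = (((-31430 + 43850) - 414469/59210) - 295110)/((-35 + 5*(-344)) + 239815) = ((12420 - 414469/59210) - 295110)/((-35 - 1720) + 239815) = (734973731/59210 - 295110)/(-1755 + 239815) = -16738489369/59210/238060 = -16738489369/59210*1/238060 = -16738489369/14095532600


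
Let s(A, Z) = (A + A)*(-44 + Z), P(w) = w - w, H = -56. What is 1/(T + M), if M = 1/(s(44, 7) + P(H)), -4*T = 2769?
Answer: -3256/2253967 ≈ -0.0014446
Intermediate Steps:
T = -2769/4 (T = -1/4*2769 = -2769/4 ≈ -692.25)
P(w) = 0
s(A, Z) = 2*A*(-44 + Z) (s(A, Z) = (2*A)*(-44 + Z) = 2*A*(-44 + Z))
M = -1/3256 (M = 1/(2*44*(-44 + 7) + 0) = 1/(2*44*(-37) + 0) = 1/(-3256 + 0) = 1/(-3256) = -1/3256 ≈ -0.00030713)
1/(T + M) = 1/(-2769/4 - 1/3256) = 1/(-2253967/3256) = -3256/2253967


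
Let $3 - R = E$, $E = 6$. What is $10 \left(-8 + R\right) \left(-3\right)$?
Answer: $330$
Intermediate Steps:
$R = -3$ ($R = 3 - 6 = -3$)
$10 \left(-8 + R\right) \left(-3\right) = 10 \left(-8 - 3\right) \left(-3\right) = 10 \left(-11\right) \left(-3\right) = \left(-110\right) \left(-3\right) = 330$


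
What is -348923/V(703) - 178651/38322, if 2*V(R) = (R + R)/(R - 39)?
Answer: -8878753256437/26940366 ≈ -3.2957e+5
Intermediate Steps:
V(R) = R/(-39 + R) (V(R) = ((R + R)/(R - 39))/2 = ((2*R)/(-39 + R))/2 = (2*R/(-39 + R))/2 = R/(-39 + R))
-348923/V(703) - 178651/38322 = -348923/(703/(-39 + 703)) - 178651/38322 = -348923/(703/664) - 178651*1/38322 = -348923/(703*(1/664)) - 178651/38322 = -348923/703/664 - 178651/38322 = -348923*664/703 - 178651/38322 = -231684872/703 - 178651/38322 = -8878753256437/26940366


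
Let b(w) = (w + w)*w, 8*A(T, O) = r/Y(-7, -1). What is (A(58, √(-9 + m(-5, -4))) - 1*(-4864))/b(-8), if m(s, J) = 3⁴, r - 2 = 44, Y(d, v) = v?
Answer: 19433/512 ≈ 37.955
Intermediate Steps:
r = 46 (r = 2 + 44 = 46)
m(s, J) = 81
A(T, O) = -23/4 (A(T, O) = (46/(-1))/8 = (46*(-1))/8 = (⅛)*(-46) = -23/4)
b(w) = 2*w² (b(w) = (2*w)*w = 2*w²)
(A(58, √(-9 + m(-5, -4))) - 1*(-4864))/b(-8) = (-23/4 - 1*(-4864))/((2*(-8)²)) = (-23/4 + 4864)/((2*64)) = (19433/4)/128 = (19433/4)*(1/128) = 19433/512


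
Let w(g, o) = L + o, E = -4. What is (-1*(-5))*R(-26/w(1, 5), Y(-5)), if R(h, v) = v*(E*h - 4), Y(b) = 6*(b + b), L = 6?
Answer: -18000/11 ≈ -1636.4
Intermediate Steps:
Y(b) = 12*b (Y(b) = 6*(2*b) = 12*b)
w(g, o) = 6 + o
R(h, v) = v*(-4 - 4*h) (R(h, v) = v*(-4*h - 4) = v*(-4 - 4*h))
(-1*(-5))*R(-26/w(1, 5), Y(-5)) = (-1*(-5))*(-4*12*(-5)*(1 - 26/(6 + 5))) = 5*(-4*(-60)*(1 - 26/11)) = 5*(-4*(-60)*(-15/11)) = 5*(-3600/11) = -18000/11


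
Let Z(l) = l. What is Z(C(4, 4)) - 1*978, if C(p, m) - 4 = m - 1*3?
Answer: -973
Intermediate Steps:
C(p, m) = 1 + m (C(p, m) = 4 + (m - 1*3) = 4 + (m - 3) = 4 + (-3 + m) = 1 + m)
Z(C(4, 4)) - 1*978 = (1 + 4) - 1*978 = 5 - 978 = -973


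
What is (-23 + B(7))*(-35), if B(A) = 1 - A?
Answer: 1015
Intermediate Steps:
(-23 + B(7))*(-35) = (-23 + (1 - 1*7))*(-35) = (-23 + (1 - 7))*(-35) = (-23 - 6)*(-35) = -29*(-35) = 1015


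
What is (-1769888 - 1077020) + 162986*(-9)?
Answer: -4313782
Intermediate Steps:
(-1769888 - 1077020) + 162986*(-9) = -2846908 - 1466874 = -4313782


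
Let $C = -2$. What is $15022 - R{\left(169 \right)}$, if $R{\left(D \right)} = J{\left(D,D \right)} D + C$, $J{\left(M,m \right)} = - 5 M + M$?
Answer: $129268$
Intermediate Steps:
$J{\left(M,m \right)} = - 4 M$
$R{\left(D \right)} = -2 - 4 D^{2}$ ($R{\left(D \right)} = - 4 D D - 2 = - 4 D^{2} - 2 = -2 - 4 D^{2}$)
$15022 - R{\left(169 \right)} = 15022 - \left(-2 - 4 \cdot 169^{2}\right) = 15022 - \left(-2 - 114244\right) = 15022 - -114246 = 15022 + 114246 = 129268$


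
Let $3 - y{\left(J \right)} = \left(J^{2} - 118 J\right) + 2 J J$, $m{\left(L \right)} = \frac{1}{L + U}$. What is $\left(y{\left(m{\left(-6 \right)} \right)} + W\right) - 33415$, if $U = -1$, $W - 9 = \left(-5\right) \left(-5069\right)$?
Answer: $- \frac{395671}{49} \approx -8074.9$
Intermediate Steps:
$W = 25354$ ($W = 9 - -25345 = 9 + 25345 = 25354$)
$m{\left(L \right)} = \frac{1}{-1 + L}$ ($m{\left(L \right)} = \frac{1}{L - 1} = \frac{1}{-1 + L}$)
$y{\left(J \right)} = 3 - 3 J^{2} + 118 J$ ($y{\left(J \right)} = 3 - \left(\left(J^{2} - 118 J\right) + 2 J J\right) = 3 - \left(\left(J^{2} - 118 J\right) + 2 J^{2}\right) = 3 - \left(- 118 J + 3 J^{2}\right) = 3 - 3 J^{2} + 118 J$)
$\left(y{\left(m{\left(-6 \right)} \right)} + W\right) - 33415 = \left(\left(3 - 3 \left(\frac{1}{-1 - 6}\right)^{2} + \frac{118}{-1 - 6}\right) + 25354\right) - 33415 = \left(\left(3 - 3 \left(\frac{1}{-7}\right)^{2} + \frac{118}{-7}\right) + 25354\right) - 33415 = \left(\left(3 - 3 \left(- \frac{1}{7}\right)^{2} + 118 \left(- \frac{1}{7}\right)\right) + 25354\right) - 33415 = \left(\left(3 - \frac{3}{49} - \frac{118}{7}\right) + 25354\right) - 33415 = \left(- \frac{682}{49} + 25354\right) - 33415 = \frac{1241664}{49} - 33415 = - \frac{395671}{49}$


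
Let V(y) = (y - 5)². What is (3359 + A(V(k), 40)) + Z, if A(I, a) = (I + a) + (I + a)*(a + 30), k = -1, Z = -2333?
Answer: 6422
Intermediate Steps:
V(y) = (-5 + y)²
A(I, a) = I + a + (30 + a)*(I + a) (A(I, a) = (I + a) + (I + a)*(30 + a) = (I + a) + (30 + a)*(I + a) = I + a + (30 + a)*(I + a))
(3359 + A(V(k), 40)) + Z = (3359 + (40² + 31*(-5 - 1)² + 31*40 + (-5 - 1)²*40)) - 2333 = (3359 + (1600 + 31*(-6)² + 1240 + (-6)²*40)) - 2333 = (3359 + (1600 + 31*36 + 1240 + 36*40)) - 2333 = (3359 + (1600 + 1116 + 1240 + 1440)) - 2333 = (3359 + 5396) - 2333 = 8755 - 2333 = 6422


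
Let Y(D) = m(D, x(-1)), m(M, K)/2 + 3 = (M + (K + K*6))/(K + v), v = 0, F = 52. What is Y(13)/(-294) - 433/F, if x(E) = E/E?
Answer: -64535/7644 ≈ -8.4426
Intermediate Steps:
x(E) = 1
m(M, K) = -6 + 2*(M + 7*K)/K (m(M, K) = -6 + 2*((M + (K + K*6))/(K + 0)) = -6 + 2*((M + (K + 6*K))/K) = -6 + 2*((M + 7*K)/K) = -6 + 2*(M + 7*K)/K)
Y(D) = 8 + 2*D (Y(D) = 8 + 2*D/1 = 8 + 2*D*1 = 8 + 2*D)
Y(13)/(-294) - 433/F = (8 + 2*13)/(-294) - 433/52 = (8 + 26)*(-1/294) - 433*1/52 = 34*(-1/294) - 433/52 = -17/147 - 433/52 = -64535/7644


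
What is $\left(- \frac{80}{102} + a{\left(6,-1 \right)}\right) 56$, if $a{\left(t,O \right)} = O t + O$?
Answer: $- \frac{22232}{51} \approx -435.92$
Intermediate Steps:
$a{\left(t,O \right)} = O + O t$
$\left(- \frac{80}{102} + a{\left(6,-1 \right)}\right) 56 = \left(- \frac{80}{102} - \left(1 + 6\right)\right) 56 = \left(\left(-80\right) \frac{1}{102} - 7\right) 56 = \left(- \frac{40}{51} - 7\right) 56 = \left(- \frac{397}{51}\right) 56 = - \frac{22232}{51}$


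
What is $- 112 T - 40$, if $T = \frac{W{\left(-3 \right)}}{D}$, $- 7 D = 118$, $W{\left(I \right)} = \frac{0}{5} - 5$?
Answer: $- \frac{4320}{59} \approx -73.22$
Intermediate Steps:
$W{\left(I \right)} = -5$ ($W{\left(I \right)} = 0 \cdot \frac{1}{5} - 5 = 0 - 5 = -5$)
$D = - \frac{118}{7}$ ($D = \left(- \frac{1}{7}\right) 118 = - \frac{118}{7} \approx -16.857$)
$T = \frac{35}{118}$ ($T = - \frac{5}{- \frac{118}{7}} = \left(-5\right) \left(- \frac{7}{118}\right) = \frac{35}{118} \approx 0.29661$)
$- 112 T - 40 = \left(-112\right) \frac{35}{118} - 40 = - \frac{1960}{59} - 40 = - \frac{4320}{59}$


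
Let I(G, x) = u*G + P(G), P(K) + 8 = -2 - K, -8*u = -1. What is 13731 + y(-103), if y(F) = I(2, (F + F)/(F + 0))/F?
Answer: 5657219/412 ≈ 13731.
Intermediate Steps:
u = 1/8 (u = -1/8*(-1) = 1/8 ≈ 0.12500)
P(K) = -10 - K (P(K) = -8 + (-2 - K) = -10 - K)
I(G, x) = -10 - 7*G/8 (I(G, x) = G/8 + (-10 - G) = -10 - 7*G/8)
y(F) = -47/(4*F) (y(F) = (-10 - 7/8*2)/F = (-10 - 7/4)/F = -47/(4*F))
13731 + y(-103) = 13731 - 47/4/(-103) = 13731 - 47/4*(-1/103) = 13731 + 47/412 = 5657219/412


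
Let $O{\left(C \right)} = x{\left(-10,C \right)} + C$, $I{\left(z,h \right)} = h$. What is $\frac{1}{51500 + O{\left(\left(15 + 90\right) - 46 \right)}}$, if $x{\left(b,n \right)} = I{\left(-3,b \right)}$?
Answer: $\frac{1}{51549} \approx 1.9399 \cdot 10^{-5}$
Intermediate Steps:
$x{\left(b,n \right)} = b$
$O{\left(C \right)} = -10 + C$
$\frac{1}{51500 + O{\left(\left(15 + 90\right) - 46 \right)}} = \frac{1}{51500 + \left(-10 + \left(\left(15 + 90\right) - 46\right)\right)} = \frac{1}{51500 + \left(-10 + \left(105 - 46\right)\right)} = \frac{1}{51500 + \left(-10 + 59\right)} = \frac{1}{51500 + 49} = \frac{1}{51549}$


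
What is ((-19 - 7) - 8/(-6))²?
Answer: 5476/9 ≈ 608.44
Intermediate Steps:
((-19 - 7) - 8/(-6))² = (-26 - 8*(-⅙))² = (-26 + 4/3)² = (-74/3)² = 5476/9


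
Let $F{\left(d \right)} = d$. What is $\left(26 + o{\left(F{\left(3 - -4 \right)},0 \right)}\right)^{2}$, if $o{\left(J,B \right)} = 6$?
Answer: $1024$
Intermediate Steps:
$\left(26 + o{\left(F{\left(3 - -4 \right)},0 \right)}\right)^{2} = \left(26 + 6\right)^{2} = 32^{2} = 1024$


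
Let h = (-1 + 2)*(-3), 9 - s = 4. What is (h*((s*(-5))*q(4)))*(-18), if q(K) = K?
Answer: -5400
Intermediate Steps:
s = 5 (s = 9 - 1*4 = 9 - 4 = 5)
h = -3 (h = 1*(-3) = -3)
(h*((s*(-5))*q(4)))*(-18) = -3*5*(-5)*4*(-18) = -(-75)*4*(-18) = -3*(-100)*(-18) = 300*(-18) = -5400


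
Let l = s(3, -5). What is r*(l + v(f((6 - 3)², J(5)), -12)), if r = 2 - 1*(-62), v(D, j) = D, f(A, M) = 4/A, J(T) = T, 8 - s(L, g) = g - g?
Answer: 4864/9 ≈ 540.44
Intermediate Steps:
s(L, g) = 8 (s(L, g) = 8 - (g - g) = 8 - 1*0 = 8 + 0 = 8)
l = 8
r = 64 (r = 2 + 62 = 64)
r*(l + v(f((6 - 3)², J(5)), -12)) = 64*(8 + 4/((6 - 3)²)) = 64*(8 + 4/(3²)) = 64*(8 + 4/9) = 64*(76/9) = 4864/9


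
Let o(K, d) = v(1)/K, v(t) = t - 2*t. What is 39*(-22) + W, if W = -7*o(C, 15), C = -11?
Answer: -9445/11 ≈ -858.64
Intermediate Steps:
v(t) = -t
o(K, d) = -1/K (o(K, d) = (-1*1)/K = -1/K)
W = -7/11 (W = -(-7)/(-11) = -(-7)*(-1)/11 = -7*1/11 = -7/11 ≈ -0.63636)
39*(-22) + W = 39*(-22) - 7/11 = -858 - 7/11 = -9445/11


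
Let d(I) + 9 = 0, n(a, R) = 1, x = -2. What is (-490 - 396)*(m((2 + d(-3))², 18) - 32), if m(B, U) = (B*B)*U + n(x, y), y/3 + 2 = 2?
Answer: -38263682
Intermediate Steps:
y = 0 (y = -6 + 3*2 = -6 + 6 = 0)
d(I) = -9 (d(I) = -9 + 0 = -9)
m(B, U) = 1 + U*B² (m(B, U) = (B*B)*U + 1 = B²*U + 1 = U*B² + 1 = 1 + U*B²)
(-490 - 396)*(m((2 + d(-3))², 18) - 32) = (-490 - 396)*((1 + 18*((2 - 9)²)²) - 32) = -886*((1 + 18*((-7)²)²) - 32) = -886*((1 + 18*49²) - 32) = -886*((1 + 18*2401) - 32) = -886*((1 + 43218) - 32) = -886*(43219 - 32) = -886*43187 = -38263682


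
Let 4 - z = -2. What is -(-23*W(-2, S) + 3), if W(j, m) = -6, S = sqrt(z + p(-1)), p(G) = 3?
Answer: -141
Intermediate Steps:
z = 6 (z = 4 - 1*(-2) = 4 + 2 = 6)
S = 3 (S = sqrt(6 + 3) = sqrt(9) = 3)
-(-23*W(-2, S) + 3) = -(-23*(-6) + 3) = -(138 + 3) = -1*141 = -141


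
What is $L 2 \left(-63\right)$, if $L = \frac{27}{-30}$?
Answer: $\frac{567}{5} \approx 113.4$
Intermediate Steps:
$L = - \frac{9}{10}$ ($L = 27 \left(- \frac{1}{30}\right) = - \frac{9}{10} \approx -0.9$)
$L 2 \left(-63\right) = \left(- \frac{9}{10}\right) 2 \left(-63\right) = \left(- \frac{9}{5}\right) \left(-63\right) = \frac{567}{5}$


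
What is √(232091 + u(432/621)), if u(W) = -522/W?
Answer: 5*√148058/4 ≈ 480.98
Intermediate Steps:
√(232091 + u(432/621)) = √(232091 - 522/(432/621)) = √(232091 - 522/(432*(1/621))) = √(232091 - 522/16/23) = √(232091 - 522*23/16) = √(232091 - 6003/8) = √(1850725/8) = 5*√148058/4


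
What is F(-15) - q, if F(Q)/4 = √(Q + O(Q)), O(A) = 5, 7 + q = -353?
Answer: 360 + 4*I*√10 ≈ 360.0 + 12.649*I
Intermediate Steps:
q = -360 (q = -7 - 353 = -360)
F(Q) = 4*√(5 + Q) (F(Q) = 4*√(Q + 5) = 4*√(5 + Q))
F(-15) - q = 4*√(5 - 15) - 1*(-360) = 4*√(-10) + 360 = 4*(I*√10) + 360 = 4*I*√10 + 360 = 360 + 4*I*√10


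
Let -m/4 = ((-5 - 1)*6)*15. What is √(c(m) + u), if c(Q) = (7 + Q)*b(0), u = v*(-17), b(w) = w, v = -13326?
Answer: √226542 ≈ 475.96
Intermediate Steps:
m = 2160 (m = -4*(-5 - 1)*6*15 = -4*(-6*6)*15 = -(-144)*15 = -4*(-540) = 2160)
u = 226542 (u = -13326*(-17) = 226542)
c(Q) = 0 (c(Q) = (7 + Q)*0 = 0)
√(c(m) + u) = √(0 + 226542) = √226542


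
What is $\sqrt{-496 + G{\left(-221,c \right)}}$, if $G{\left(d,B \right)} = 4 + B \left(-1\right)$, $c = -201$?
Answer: $i \sqrt{291} \approx 17.059 i$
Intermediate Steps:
$G{\left(d,B \right)} = 4 - B$
$\sqrt{-496 + G{\left(-221,c \right)}} = \sqrt{-496 + \left(4 - -201\right)} = \sqrt{-496 + \left(4 + 201\right)} = \sqrt{-496 + 205} = \sqrt{-291} = i \sqrt{291}$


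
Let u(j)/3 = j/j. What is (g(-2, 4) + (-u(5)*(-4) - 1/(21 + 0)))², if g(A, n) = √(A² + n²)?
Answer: 71821/441 + 1004*√5/21 ≈ 269.76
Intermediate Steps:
u(j) = 3 (u(j) = 3*(j/j) = 3*1 = 3)
(g(-2, 4) + (-u(5)*(-4) - 1/(21 + 0)))² = (√((-2)² + 4²) + (-1*3*(-4) - 1/(21 + 0)))² = (√(4 + 16) + (-3*(-4) - 1/21))² = (√20 + (12 - 1*1/21))² = (2*√5 + (12 - 1/21))² = (2*√5 + 251/21)² = (251/21 + 2*√5)²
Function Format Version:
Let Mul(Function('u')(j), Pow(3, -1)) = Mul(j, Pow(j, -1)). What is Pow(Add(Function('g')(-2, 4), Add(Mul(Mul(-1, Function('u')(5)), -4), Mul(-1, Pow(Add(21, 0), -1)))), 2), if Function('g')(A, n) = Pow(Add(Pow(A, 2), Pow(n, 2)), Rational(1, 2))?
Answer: Add(Rational(71821, 441), Mul(Rational(1004, 21), Pow(5, Rational(1, 2)))) ≈ 269.76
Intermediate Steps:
Function('u')(j) = 3 (Function('u')(j) = Mul(3, Mul(j, Pow(j, -1))) = Mul(3, 1) = 3)
Pow(Add(Function('g')(-2, 4), Add(Mul(Mul(-1, Function('u')(5)), -4), Mul(-1, Pow(Add(21, 0), -1)))), 2) = Pow(Add(Pow(Add(Pow(-2, 2), Pow(4, 2)), Rational(1, 2)), Add(Mul(Mul(-1, 3), -4), Mul(-1, Pow(Add(21, 0), -1)))), 2) = Pow(Add(Pow(Add(4, 16), Rational(1, 2)), Add(Mul(-3, -4), Mul(-1, Pow(21, -1)))), 2) = Pow(Add(Pow(20, Rational(1, 2)), Add(12, Mul(-1, Rational(1, 21)))), 2) = Pow(Add(Mul(2, Pow(5, Rational(1, 2))), Add(12, Rational(-1, 21))), 2) = Pow(Add(Mul(2, Pow(5, Rational(1, 2))), Rational(251, 21)), 2) = Pow(Add(Rational(251, 21), Mul(2, Pow(5, Rational(1, 2)))), 2)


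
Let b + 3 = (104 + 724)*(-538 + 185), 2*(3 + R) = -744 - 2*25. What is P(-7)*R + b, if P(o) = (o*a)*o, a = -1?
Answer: -272687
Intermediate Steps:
R = -400 (R = -3 + (-744 - 2*25)/2 = -3 + (-744 - 50)/2 = -3 + (½)*(-794) = -3 - 397 = -400)
P(o) = -o² (P(o) = (o*(-1))*o = (-o)*o = -o²)
b = -292287 (b = -3 + (104 + 724)*(-538 + 185) = -3 + 828*(-353) = -3 - 292284 = -292287)
P(-7)*R + b = -1*(-7)²*(-400) - 292287 = -1*49*(-400) - 292287 = -49*(-400) - 292287 = 19600 - 292287 = -272687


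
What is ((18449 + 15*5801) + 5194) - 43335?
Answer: 67323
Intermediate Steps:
((18449 + 15*5801) + 5194) - 43335 = ((18449 + 87015) + 5194) - 43335 = (105464 + 5194) - 43335 = 110658 - 43335 = 67323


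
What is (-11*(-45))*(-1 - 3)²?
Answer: 7920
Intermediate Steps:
(-11*(-45))*(-1 - 3)² = 495*(-4)² = 495*16 = 7920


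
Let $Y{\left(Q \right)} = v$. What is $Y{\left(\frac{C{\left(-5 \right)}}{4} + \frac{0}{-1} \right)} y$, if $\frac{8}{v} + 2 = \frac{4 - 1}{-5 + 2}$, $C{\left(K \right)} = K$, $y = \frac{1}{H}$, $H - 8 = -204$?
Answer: $\frac{2}{147} \approx 0.013605$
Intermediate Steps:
$H = -196$ ($H = 8 - 204 = -196$)
$y = - \frac{1}{196}$ ($y = \frac{1}{-196} = - \frac{1}{196} \approx -0.005102$)
$v = - \frac{8}{3}$ ($v = \frac{8}{-2 + \frac{4 - 1}{-5 + 2}} = \frac{8}{-2 + \frac{3}{-3}} = \frac{8}{-2 + 3 \left(- \frac{1}{3}\right)} = \frac{8}{-2 - 1} = \frac{8}{-3} = 8 \left(- \frac{1}{3}\right) = - \frac{8}{3} \approx -2.6667$)
$Y{\left(Q \right)} = - \frac{8}{3}$
$Y{\left(\frac{C{\left(-5 \right)}}{4} + \frac{0}{-1} \right)} y = \left(- \frac{8}{3}\right) \left(- \frac{1}{196}\right) = \frac{2}{147}$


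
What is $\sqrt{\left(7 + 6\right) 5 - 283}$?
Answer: $i \sqrt{218} \approx 14.765 i$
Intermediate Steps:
$\sqrt{\left(7 + 6\right) 5 - 283} = \sqrt{13 \cdot 5 - 283} = \sqrt{65 - 283} = \sqrt{-218} = i \sqrt{218}$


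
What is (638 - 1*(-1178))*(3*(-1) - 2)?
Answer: -9080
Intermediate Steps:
(638 - 1*(-1178))*(3*(-1) - 2) = (638 + 1178)*(-3 - 2) = 1816*(-5) = -9080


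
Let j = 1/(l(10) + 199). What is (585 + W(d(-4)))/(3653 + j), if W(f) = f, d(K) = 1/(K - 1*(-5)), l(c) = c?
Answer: 61237/381739 ≈ 0.16042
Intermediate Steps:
d(K) = 1/(5 + K) (d(K) = 1/(K + 5) = 1/(5 + K))
j = 1/209 (j = 1/(10 + 199) = 1/209 ≈ 0.0047847)
(585 + W(d(-4)))/(3653 + j) = (585 + 1/(5 - 4))/(3653 + 1/209) = (585 + 1/1)/(763478/209) = (585 + 1)*(209/763478) = 586*(209/763478) = 61237/381739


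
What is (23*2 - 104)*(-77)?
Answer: 4466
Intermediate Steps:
(23*2 - 104)*(-77) = (46 - 104)*(-77) = -58*(-77) = 4466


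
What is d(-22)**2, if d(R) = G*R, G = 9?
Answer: 39204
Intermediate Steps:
d(R) = 9*R
d(-22)**2 = (9*(-22))**2 = (-198)**2 = 39204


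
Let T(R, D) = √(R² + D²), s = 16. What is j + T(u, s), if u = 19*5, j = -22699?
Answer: -22699 + √9281 ≈ -22603.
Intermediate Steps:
u = 95
T(R, D) = √(D² + R²)
j + T(u, s) = -22699 + √(16² + 95²) = -22699 + √(256 + 9025) = -22699 + √9281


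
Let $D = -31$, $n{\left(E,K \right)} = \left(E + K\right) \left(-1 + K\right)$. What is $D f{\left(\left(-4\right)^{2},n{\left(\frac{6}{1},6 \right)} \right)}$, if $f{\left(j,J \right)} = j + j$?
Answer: $-992$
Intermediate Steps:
$n{\left(E,K \right)} = \left(-1 + K\right) \left(E + K\right)$
$f{\left(j,J \right)} = 2 j$
$D f{\left(\left(-4\right)^{2},n{\left(\frac{6}{1},6 \right)} \right)} = - 31 \cdot 2 \left(-4\right)^{2} = - 31 \cdot 2 \cdot 16 = \left(-31\right) 32 = -992$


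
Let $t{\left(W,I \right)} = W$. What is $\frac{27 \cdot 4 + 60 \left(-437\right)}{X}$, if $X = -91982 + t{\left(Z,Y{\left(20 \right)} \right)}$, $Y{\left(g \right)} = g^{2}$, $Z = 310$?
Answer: $\frac{3264}{11459} \approx 0.28484$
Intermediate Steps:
$X = -91672$ ($X = -91982 + 310 = -91672$)
$\frac{27 \cdot 4 + 60 \left(-437\right)}{X} = \frac{27 \cdot 4 + 60 \left(-437\right)}{-91672} = \left(108 - 26220\right) \left(- \frac{1}{91672}\right) = \left(-26112\right) \left(- \frac{1}{91672}\right) = \frac{3264}{11459}$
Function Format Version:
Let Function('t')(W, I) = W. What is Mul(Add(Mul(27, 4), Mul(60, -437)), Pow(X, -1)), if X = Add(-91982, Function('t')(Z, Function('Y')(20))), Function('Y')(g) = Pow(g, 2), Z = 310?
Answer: Rational(3264, 11459) ≈ 0.28484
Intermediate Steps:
X = -91672 (X = Add(-91982, 310) = -91672)
Mul(Add(Mul(27, 4), Mul(60, -437)), Pow(X, -1)) = Mul(Add(Mul(27, 4), Mul(60, -437)), Pow(-91672, -1)) = Mul(Add(108, -26220), Rational(-1, 91672)) = Mul(-26112, Rational(-1, 91672)) = Rational(3264, 11459)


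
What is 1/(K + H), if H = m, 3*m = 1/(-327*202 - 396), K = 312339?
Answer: 199350/62264779649 ≈ 3.2017e-6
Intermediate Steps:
m = -1/199350 (m = 1/(3*(-327*202 - 396)) = 1/(3*(-66054 - 396)) = (1/3)/(-66450) = (1/3)*(-1/66450) = -1/199350 ≈ -5.0163e-6)
H = -1/199350 ≈ -5.0163e-6
1/(K + H) = 1/(312339 - 1/199350) = 1/(62264779649/199350) = 199350/62264779649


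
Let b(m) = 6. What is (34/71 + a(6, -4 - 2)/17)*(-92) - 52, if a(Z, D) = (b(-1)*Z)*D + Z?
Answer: 1255780/1207 ≈ 1040.4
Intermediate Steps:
a(Z, D) = Z + 6*D*Z (a(Z, D) = (6*Z)*D + Z = 6*D*Z + Z = Z + 6*D*Z)
(34/71 + a(6, -4 - 2)/17)*(-92) - 52 = (34/71 + (6*(1 + 6*(-4 - 2)))/17)*(-92) - 52 = (34*(1/71) + (6*(1 + 6*(-6)))*(1/17))*(-92) - 52 = (34/71 + (6*(1 - 36))*(1/17))*(-92) - 52 = (34/71 + (6*(-35))*(1/17))*(-92) - 52 = (34/71 - 210*1/17)*(-92) - 52 = (34/71 - 210/17)*(-92) - 52 = -14332/1207*(-92) - 52 = 1318544/1207 - 52 = 1255780/1207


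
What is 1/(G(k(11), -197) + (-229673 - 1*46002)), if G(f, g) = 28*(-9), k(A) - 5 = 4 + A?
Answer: -1/275927 ≈ -3.6241e-6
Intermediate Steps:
k(A) = 9 + A (k(A) = 5 + (4 + A) = 9 + A)
G(f, g) = -252
1/(G(k(11), -197) + (-229673 - 1*46002)) = 1/(-252 + (-229673 - 1*46002)) = 1/(-252 + (-229673 - 46002)) = 1/(-252 - 275675) = 1/(-275927) = -1/275927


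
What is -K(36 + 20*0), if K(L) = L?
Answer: -36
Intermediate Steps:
-K(36 + 20*0) = -(36 + 20*0) = -(36 + 0) = -1*36 = -36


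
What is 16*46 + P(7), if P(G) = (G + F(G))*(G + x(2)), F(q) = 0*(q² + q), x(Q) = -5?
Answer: 750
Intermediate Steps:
F(q) = 0 (F(q) = 0*(q + q²) = 0)
P(G) = G*(-5 + G) (P(G) = (G + 0)*(G - 5) = G*(-5 + G))
16*46 + P(7) = 16*46 + 7*(-5 + 7) = 736 + 7*2 = 736 + 14 = 750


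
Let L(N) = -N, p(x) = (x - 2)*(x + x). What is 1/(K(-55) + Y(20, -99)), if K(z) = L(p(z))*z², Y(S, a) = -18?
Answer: -1/18966768 ≈ -5.2724e-8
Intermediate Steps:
p(x) = 2*x*(-2 + x) (p(x) = (-2 + x)*(2*x) = 2*x*(-2 + x))
K(z) = -2*z³*(-2 + z) (K(z) = (-2*z*(-2 + z))*z² = -2*z³*(-2 + z))
1/(K(-55) + Y(20, -99)) = 1/(2*(-55)³*(2 - 1*(-55)) - 18) = 1/(2*(-166375)*(2 + 55) - 18) = 1/(2*(-166375)*57 - 18) = 1/(-18966750 - 18) = 1/(-18966768) = -1/18966768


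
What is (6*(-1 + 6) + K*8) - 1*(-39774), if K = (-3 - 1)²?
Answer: 39932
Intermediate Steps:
K = 16 (K = (-4)² = 16)
(6*(-1 + 6) + K*8) - 1*(-39774) = (6*(-1 + 6) + 16*8) - 1*(-39774) = (6*5 + 128) + 39774 = (30 + 128) + 39774 = 158 + 39774 = 39932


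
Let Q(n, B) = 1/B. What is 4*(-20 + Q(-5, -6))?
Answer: -242/3 ≈ -80.667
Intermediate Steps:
4*(-20 + Q(-5, -6)) = 4*(-20 + 1/(-6)) = 4*(-20 - 1/6) = 4*(-121/6) = -242/3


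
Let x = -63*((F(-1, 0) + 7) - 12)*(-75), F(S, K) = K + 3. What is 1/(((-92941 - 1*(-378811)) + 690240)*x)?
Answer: -1/9224239500 ≈ -1.0841e-10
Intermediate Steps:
F(S, K) = 3 + K
x = -9450 (x = -63*(((3 + 0) + 7) - 12)*(-75) = -63*((3 + 7) - 12)*(-75) = -63*(10 - 12)*(-75) = -63*(-2)*(-75) = 126*(-75) = -9450)
1/(((-92941 - 1*(-378811)) + 690240)*x) = 1/(((-92941 - 1*(-378811)) + 690240)*(-9450)) = -1/9450/((-92941 + 378811) + 690240) = -1/9450/(285870 + 690240) = -1/9450/976110 = (1/976110)*(-1/9450) = -1/9224239500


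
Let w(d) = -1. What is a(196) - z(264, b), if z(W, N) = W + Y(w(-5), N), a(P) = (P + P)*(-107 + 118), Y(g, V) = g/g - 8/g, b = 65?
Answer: 4039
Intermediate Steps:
Y(g, V) = 1 - 8/g
a(P) = 22*P (a(P) = (2*P)*11 = 22*P)
z(W, N) = 9 + W (z(W, N) = W + (-8 - 1)/(-1) = W - 1*(-9) = W + 9 = 9 + W)
a(196) - z(264, b) = 22*196 - (9 + 264) = 4312 - 1*273 = 4312 - 273 = 4039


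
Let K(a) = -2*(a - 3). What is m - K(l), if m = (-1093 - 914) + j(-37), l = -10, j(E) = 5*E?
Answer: -2218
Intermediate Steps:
m = -2192 (m = (-1093 - 914) + 5*(-37) = -2007 - 185 = -2192)
K(a) = 6 - 2*a (K(a) = -2*(-3 + a) = 6 - 2*a)
m - K(l) = -2192 - (6 - 2*(-10)) = -2192 - (6 + 20) = -2192 - 1*26 = -2192 - 26 = -2218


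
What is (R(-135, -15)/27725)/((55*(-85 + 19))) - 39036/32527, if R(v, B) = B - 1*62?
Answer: -32468172301/27054332250 ≈ -1.2001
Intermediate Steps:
R(v, B) = -62 + B (R(v, B) = B - 62 = -62 + B)
(R(-135, -15)/27725)/((55*(-85 + 19))) - 39036/32527 = ((-62 - 15)/27725)/((55*(-85 + 19))) - 39036/32527 = (-77*1/27725)/((55*(-66))) - 39036*1/32527 = -77/27725/(-3630) - 39036/32527 = -77/27725*(-1/3630) - 39036/32527 = 7/9149250 - 39036/32527 = -32468172301/27054332250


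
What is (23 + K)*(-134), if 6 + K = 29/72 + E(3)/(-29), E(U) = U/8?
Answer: -1216385/522 ≈ -2330.2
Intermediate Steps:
E(U) = U/8 (E(U) = U*(⅛) = U/8)
K = -5857/1044 (K = -6 + (29/72 + ((⅛)*3)/(-29)) = -6 + (29*(1/72) + (3/8)*(-1/29)) = -6 + (29/72 - 3/232) = -6 + 407/1044 = -5857/1044 ≈ -5.6102)
(23 + K)*(-134) = (23 - 5857/1044)*(-134) = (18155/1044)*(-134) = -1216385/522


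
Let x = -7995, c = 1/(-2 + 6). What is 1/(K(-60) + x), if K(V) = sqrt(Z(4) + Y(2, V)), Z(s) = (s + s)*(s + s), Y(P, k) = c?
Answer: -31980/255679843 - 2*sqrt(257)/255679843 ≈ -0.00012520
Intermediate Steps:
c = 1/4 ≈ 0.25000
Y(P, k) = 1/4
Z(s) = 4*s**2 (Z(s) = (2*s)*(2*s) = 4*s**2)
K(V) = sqrt(257)/2 (K(V) = sqrt(4*4**2 + 1/4) = sqrt(4*16 + 1/4) = sqrt(64 + 1/4) = sqrt(257/4) = sqrt(257)/2)
1/(K(-60) + x) = 1/(sqrt(257)/2 - 7995) = 1/(-7995 + sqrt(257)/2)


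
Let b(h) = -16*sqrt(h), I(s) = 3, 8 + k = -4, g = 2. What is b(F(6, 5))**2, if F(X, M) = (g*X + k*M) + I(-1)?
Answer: -11520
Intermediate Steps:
k = -12 (k = -8 - 4 = -12)
F(X, M) = 3 - 12*M + 2*X (F(X, M) = (2*X - 12*M) + 3 = (-12*M + 2*X) + 3 = 3 - 12*M + 2*X)
b(F(6, 5))**2 = (-16*sqrt(3 - 12*5 + 2*6))**2 = (-16*sqrt(3 - 60 + 12))**2 = (-48*I*sqrt(5))**2 = -11520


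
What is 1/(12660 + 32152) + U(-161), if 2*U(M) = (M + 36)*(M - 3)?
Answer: 459323001/44812 ≈ 10250.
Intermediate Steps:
U(M) = (-3 + M)*(36 + M)/2 (U(M) = ((M + 36)*(M - 3))/2 = ((36 + M)*(-3 + M))/2 = ((-3 + M)*(36 + M))/2 = (-3 + M)*(36 + M)/2)
1/(12660 + 32152) + U(-161) = 1/(12660 + 32152) + (-54 + (1/2)*(-161)**2 + (33/2)*(-161)) = 1/44812 + (-54 + (1/2)*25921 - 5313/2) = 1/44812 + (-54 + 25921/2 - 5313/2) = 1/44812 + 10250 = 459323001/44812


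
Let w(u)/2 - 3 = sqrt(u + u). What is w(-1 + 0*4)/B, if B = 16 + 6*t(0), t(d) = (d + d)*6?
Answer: 3/8 + I*sqrt(2)/8 ≈ 0.375 + 0.17678*I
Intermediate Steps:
t(d) = 12*d (t(d) = (2*d)*6 = 12*d)
w(u) = 6 + 2*sqrt(2)*sqrt(u) (w(u) = 6 + 2*sqrt(u + u) = 6 + 2*sqrt(2*u) = 6 + 2*(sqrt(2)*sqrt(u)) = 6 + 2*sqrt(2)*sqrt(u))
B = 16 (B = 16 + 6*(12*0) = 16 + 6*0 = 16 + 0 = 16)
w(-1 + 0*4)/B = (6 + 2*sqrt(2)*sqrt(-1 + 0*4))/16 = (6 + 2*sqrt(2)*sqrt(-1 + 0))*(1/16) = (6 + 2*sqrt(2)*sqrt(-1))*(1/16) = (6 + 2*sqrt(2)*I)*(1/16) = (6 + 2*I*sqrt(2))*(1/16) = 3/8 + I*sqrt(2)/8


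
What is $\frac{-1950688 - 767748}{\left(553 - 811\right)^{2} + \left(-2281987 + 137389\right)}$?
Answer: $\frac{194174}{148431} \approx 1.3082$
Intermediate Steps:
$\frac{-1950688 - 767748}{\left(553 - 811\right)^{2} + \left(-2281987 + 137389\right)} = - \frac{2718436}{\left(-258\right)^{2} - 2144598} = - \frac{2718436}{66564 - 2144598} = - \frac{2718436}{-2078034} = \left(-2718436\right) \left(- \frac{1}{2078034}\right) = \frac{194174}{148431}$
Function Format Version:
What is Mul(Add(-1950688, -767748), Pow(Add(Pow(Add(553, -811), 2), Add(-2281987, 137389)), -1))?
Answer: Rational(194174, 148431) ≈ 1.3082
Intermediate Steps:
Mul(Add(-1950688, -767748), Pow(Add(Pow(Add(553, -811), 2), Add(-2281987, 137389)), -1)) = Mul(-2718436, Pow(Add(Pow(-258, 2), -2144598), -1)) = Mul(-2718436, Pow(Add(66564, -2144598), -1)) = Mul(-2718436, Pow(-2078034, -1)) = Mul(-2718436, Rational(-1, 2078034)) = Rational(194174, 148431)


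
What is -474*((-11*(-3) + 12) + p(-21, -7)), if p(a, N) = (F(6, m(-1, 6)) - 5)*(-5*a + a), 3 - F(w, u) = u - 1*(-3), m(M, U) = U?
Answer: 416646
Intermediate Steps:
F(w, u) = -u (F(w, u) = 3 - (u - 1*(-3)) = 3 - (u + 3) = 3 - (3 + u) = 3 + (-3 - u) = -u)
p(a, N) = 44*a (p(a, N) = (-1*6 - 5)*(-5*a + a) = (-6 - 5)*(-4*a) = -(-44)*a = 44*a)
-474*((-11*(-3) + 12) + p(-21, -7)) = -474*((-11*(-3) + 12) + 44*(-21)) = -474*((33 + 12) - 924) = -474*(45 - 924) = -474*(-879) = 416646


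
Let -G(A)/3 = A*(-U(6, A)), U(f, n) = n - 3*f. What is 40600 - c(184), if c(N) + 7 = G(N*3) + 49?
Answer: -843746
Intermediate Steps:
G(A) = -3*A*(18 - A) (G(A) = -3*A*(-(A - 3*6)) = -3*A*(-(A - 18)) = -3*A*(-(-18 + A)) = -3*A*(18 - A))
c(N) = 42 + 9*N*(-18 + 3*N) (c(N) = -7 + (3*(N*3)*(-18 + N*3) + 49) = -7 + (3*(3*N)*(-18 + 3*N) + 49) = -7 + (9*N*(-18 + 3*N) + 49) = -7 + (49 + 9*N*(-18 + 3*N)) = 42 + 9*N*(-18 + 3*N))
40600 - c(184) = 40600 - (42 + 27*184*(-6 + 184)) = 40600 - (42 + 27*184*178) = 40600 - (42 + 884304) = 40600 - 1*884346 = 40600 - 884346 = -843746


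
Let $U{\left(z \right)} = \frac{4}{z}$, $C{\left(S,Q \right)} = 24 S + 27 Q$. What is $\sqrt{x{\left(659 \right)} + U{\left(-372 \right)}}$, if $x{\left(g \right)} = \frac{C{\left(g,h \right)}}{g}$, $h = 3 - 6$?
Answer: $\frac{2 \sqrt{22411062438}}{61287} \approx 4.8853$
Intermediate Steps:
$h = -3$ ($h = 3 - 6 = -3$)
$x{\left(g \right)} = \frac{-81 + 24 g}{g}$ ($x{\left(g \right)} = \frac{24 g + 27 \left(-3\right)}{g} = \frac{24 g - 81}{g} = \frac{-81 + 24 g}{g}$)
$\sqrt{x{\left(659 \right)} + U{\left(-372 \right)}} = \sqrt{\left(24 - \frac{81}{659}\right) + \frac{4}{-372}} = \sqrt{\left(24 - \frac{81}{659}\right) + 4 \left(- \frac{1}{372}\right)} = \sqrt{\left(24 - \frac{81}{659}\right) - \frac{1}{93}} = \sqrt{\frac{15735}{659} - \frac{1}{93}} = \sqrt{\frac{1462696}{61287}} = \frac{2 \sqrt{22411062438}}{61287}$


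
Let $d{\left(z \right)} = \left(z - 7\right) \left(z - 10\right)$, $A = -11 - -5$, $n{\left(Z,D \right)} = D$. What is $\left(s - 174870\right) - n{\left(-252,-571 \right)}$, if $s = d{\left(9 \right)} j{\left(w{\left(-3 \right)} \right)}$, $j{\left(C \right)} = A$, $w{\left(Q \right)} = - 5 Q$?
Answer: $-174287$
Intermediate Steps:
$A = -6$ ($A = -11 + 5 = -6$)
$j{\left(C \right)} = -6$
$d{\left(z \right)} = \left(-10 + z\right) \left(-7 + z\right)$ ($d{\left(z \right)} = \left(-7 + z\right) \left(-10 + z\right) = \left(-10 + z\right) \left(-7 + z\right)$)
$s = 12$ ($s = \left(70 + 9^{2} - 153\right) \left(-6\right) = \left(70 + 81 - 153\right) \left(-6\right) = \left(-2\right) \left(-6\right) = 12$)
$\left(s - 174870\right) - n{\left(-252,-571 \right)} = \left(12 - 174870\right) - -571 = \left(12 - 174870\right) + 571 = -174858 + 571 = -174287$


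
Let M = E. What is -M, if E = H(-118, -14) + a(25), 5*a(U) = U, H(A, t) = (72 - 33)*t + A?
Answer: 659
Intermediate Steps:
H(A, t) = A + 39*t (H(A, t) = 39*t + A = A + 39*t)
a(U) = U/5
E = -659 (E = (-118 + 39*(-14)) + (⅕)*25 = (-118 - 546) + 5 = -664 + 5 = -659)
M = -659
-M = -1*(-659) = 659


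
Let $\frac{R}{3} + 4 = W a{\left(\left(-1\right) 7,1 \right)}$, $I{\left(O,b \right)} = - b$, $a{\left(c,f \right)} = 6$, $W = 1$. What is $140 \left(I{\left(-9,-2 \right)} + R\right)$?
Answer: $1120$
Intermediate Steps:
$R = 6$ ($R = -12 + 3 \cdot 1 \cdot 6 = -12 + 3 \cdot 6 = -12 + 18 = 6$)
$140 \left(I{\left(-9,-2 \right)} + R\right) = 140 \left(\left(-1\right) \left(-2\right) + 6\right) = 140 \left(2 + 6\right) = 140 \cdot 8 = 1120$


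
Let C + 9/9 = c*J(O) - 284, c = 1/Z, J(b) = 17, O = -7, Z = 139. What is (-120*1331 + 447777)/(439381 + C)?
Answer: 13346641/20344787 ≈ 0.65602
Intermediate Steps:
c = 1/139 ≈ 0.0071942
C = -39598/139 (C = -1 + ((1/139)*17 - 284) = -1 + (17/139 - 284) = -1 - 39459/139 = -39598/139 ≈ -284.88)
(-120*1331 + 447777)/(439381 + C) = (-120*1331 + 447777)/(439381 - 39598/139) = (-159720 + 447777)/(61034361/139) = 288057*(139/61034361) = 13346641/20344787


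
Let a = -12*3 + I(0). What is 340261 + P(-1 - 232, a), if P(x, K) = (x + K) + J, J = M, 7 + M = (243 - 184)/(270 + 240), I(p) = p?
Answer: 173392409/510 ≈ 3.3999e+5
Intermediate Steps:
M = -3511/510 (M = -7 + (243 - 184)/(270 + 240) = -7 + 59/510 = -3511/510 ≈ -6.8843)
a = -36 (a = -12*3 + 0 = -36 + 0 = -36)
J = -3511/510 ≈ -6.8843
P(x, K) = -3511/510 + K + x (P(x, K) = (x + K) - 3511/510 = (K + x) - 3511/510 = -3511/510 + K + x)
340261 + P(-1 - 232, a) = 340261 + (-3511/510 - 36 + (-1 - 232)) = 340261 + (-3511/510 - 36 - 233) = 340261 - 140701/510 = 173392409/510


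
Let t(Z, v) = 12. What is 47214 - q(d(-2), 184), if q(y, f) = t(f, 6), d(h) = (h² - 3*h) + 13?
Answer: 47202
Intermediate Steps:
d(h) = 13 + h² - 3*h
q(y, f) = 12
47214 - q(d(-2), 184) = 47214 - 1*12 = 47214 - 12 = 47202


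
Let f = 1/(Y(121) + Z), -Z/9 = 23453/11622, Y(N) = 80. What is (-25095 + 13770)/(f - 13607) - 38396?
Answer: -41718943345421/1086567551 ≈ -38395.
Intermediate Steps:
Z = -70359/3874 (Z = -211077/11622 = -9*23453/11622 = -70359/3874 ≈ -18.162)
f = 3874/239561 (f = 1/(80 - 70359/3874) = 1/(239561/3874) = 3874/239561 ≈ 0.016171)
(-25095 + 13770)/(f - 13607) - 38396 = (-25095 + 13770)/(3874/239561 - 13607) - 38396 = -11325/(-3259702653/239561) - 38396 = -11325*(-239561/3259702653) - 38396 = 904342775/1086567551 - 38396 = -41718943345421/1086567551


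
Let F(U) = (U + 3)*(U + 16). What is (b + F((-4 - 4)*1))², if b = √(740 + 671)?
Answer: (40 - √1411)² ≈ 5.9376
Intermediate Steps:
F(U) = (3 + U)*(16 + U)
b = √1411 ≈ 37.563
(b + F((-4 - 4)*1))² = (√1411 + (48 + ((-4 - 4)*1)² + 19*((-4 - 4)*1)))² = (√1411 + (48 + (-8*1)² + 19*(-8*1)))² = (√1411 + (48 + (-8)² + 19*(-8)))² = (√1411 + (48 + 64 - 152))² = (√1411 - 40)² = (-40 + √1411)²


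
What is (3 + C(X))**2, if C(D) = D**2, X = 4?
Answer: 361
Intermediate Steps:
(3 + C(X))**2 = (3 + 4**2)**2 = (3 + 16)**2 = 19**2 = 361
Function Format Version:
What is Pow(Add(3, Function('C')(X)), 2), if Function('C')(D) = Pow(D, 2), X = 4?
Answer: 361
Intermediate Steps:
Pow(Add(3, Function('C')(X)), 2) = Pow(Add(3, Pow(4, 2)), 2) = Pow(Add(3, 16), 2) = Pow(19, 2) = 361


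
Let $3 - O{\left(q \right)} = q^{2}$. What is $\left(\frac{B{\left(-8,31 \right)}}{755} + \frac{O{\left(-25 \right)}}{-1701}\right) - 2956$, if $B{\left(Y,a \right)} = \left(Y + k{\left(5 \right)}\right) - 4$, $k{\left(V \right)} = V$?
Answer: $- \frac{3795800077}{1284255} \approx -2955.6$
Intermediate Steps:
$O{\left(q \right)} = 3 - q^{2}$
$B{\left(Y,a \right)} = 1 + Y$ ($B{\left(Y,a \right)} = \left(Y + 5\right) - 4 = \left(5 + Y\right) - 4 = 1 + Y$)
$\left(\frac{B{\left(-8,31 \right)}}{755} + \frac{O{\left(-25 \right)}}{-1701}\right) - 2956 = \left(\frac{1 - 8}{755} + \frac{3 - \left(-25\right)^{2}}{-1701}\right) - 2956 = \left(\left(-7\right) \frac{1}{755} + \left(3 - 625\right) \left(- \frac{1}{1701}\right)\right) - 2956 = \left(- \frac{7}{755} + \left(3 - 625\right) \left(- \frac{1}{1701}\right)\right) - 2956 = \left(- \frac{7}{755} - - \frac{622}{1701}\right) - 2956 = \left(- \frac{7}{755} + \frac{622}{1701}\right) - 2956 = \frac{457703}{1284255} - 2956 = - \frac{3795800077}{1284255}$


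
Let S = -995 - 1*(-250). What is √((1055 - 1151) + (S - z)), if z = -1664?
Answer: √823 ≈ 28.688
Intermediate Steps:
S = -745 (S = -995 + 250 = -745)
√((1055 - 1151) + (S - z)) = √((1055 - 1151) + (-745 - 1*(-1664))) = √(-96 + (-745 + 1664)) = √(-96 + 919) = √823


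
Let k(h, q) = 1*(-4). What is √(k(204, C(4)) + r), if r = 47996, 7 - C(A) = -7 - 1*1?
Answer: 2*√11998 ≈ 219.07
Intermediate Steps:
C(A) = 15 (C(A) = 7 - (-7 - 1*1) = 7 - (-7 - 1) = 7 - 1*(-8) = 7 + 8 = 15)
k(h, q) = -4
√(k(204, C(4)) + r) = √(-4 + 47996) = √47992 = 2*√11998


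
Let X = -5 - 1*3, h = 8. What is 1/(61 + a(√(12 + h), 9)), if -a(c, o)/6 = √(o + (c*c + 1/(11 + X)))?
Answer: 61/2665 + 4*√66/2665 ≈ 0.035083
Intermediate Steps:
X = -8 (X = -5 - 3 = -8)
a(c, o) = -6*√(⅓ + o + c²) (a(c, o) = -6*√(o + (c*c + 1/(11 - 8))) = -6*√(o + (c² + 1/3)) = -6*√(o + (c² + ⅓)) = -6*√(o + (⅓ + c²)) = -6*√(⅓ + o + c²))
1/(61 + a(√(12 + h), 9)) = 1/(61 - 2*√(3 + 9*9 + 9*(√(12 + 8))²)) = 1/(61 - 2*√(3 + 81 + 9*(√20)²)) = 1/(61 - 2*√(3 + 81 + 9*(2*√5)²)) = 1/(61 - 2*√(3 + 81 + 9*20)) = 1/(61 - 2*√(3 + 81 + 180)) = 1/(61 - 4*√66)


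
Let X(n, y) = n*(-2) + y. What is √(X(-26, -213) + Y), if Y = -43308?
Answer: I*√43469 ≈ 208.49*I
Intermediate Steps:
X(n, y) = y - 2*n (X(n, y) = -2*n + y = y - 2*n)
√(X(-26, -213) + Y) = √((-213 - 2*(-26)) - 43308) = √((-213 + 52) - 43308) = √(-161 - 43308) = √(-43469) = I*√43469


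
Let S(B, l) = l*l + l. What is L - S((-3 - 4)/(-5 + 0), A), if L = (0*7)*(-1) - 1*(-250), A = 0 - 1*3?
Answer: 244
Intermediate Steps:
A = -3 (A = 0 - 3 = -3)
S(B, l) = l + l² (S(B, l) = l² + l = l + l²)
L = 250 (L = 0*(-1) + 250 = 0 + 250 = 250)
L - S((-3 - 4)/(-5 + 0), A) = 250 - (-3)*(1 - 3) = 250 - (-3)*(-2) = 250 - 1*6 = 250 - 6 = 244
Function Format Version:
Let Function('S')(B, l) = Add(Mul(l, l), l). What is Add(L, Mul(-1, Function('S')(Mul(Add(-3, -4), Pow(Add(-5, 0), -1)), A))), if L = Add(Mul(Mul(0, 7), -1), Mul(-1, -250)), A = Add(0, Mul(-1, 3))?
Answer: 244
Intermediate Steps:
A = -3 (A = Add(0, -3) = -3)
Function('S')(B, l) = Add(l, Pow(l, 2)) (Function('S')(B, l) = Add(Pow(l, 2), l) = Add(l, Pow(l, 2)))
L = 250 (L = Add(Mul(0, -1), 250) = Add(0, 250) = 250)
Add(L, Mul(-1, Function('S')(Mul(Add(-3, -4), Pow(Add(-5, 0), -1)), A))) = Add(250, Mul(-1, Mul(-3, Add(1, -3)))) = Add(250, Mul(-1, Mul(-3, -2))) = Add(250, Mul(-1, 6)) = Add(250, -6) = 244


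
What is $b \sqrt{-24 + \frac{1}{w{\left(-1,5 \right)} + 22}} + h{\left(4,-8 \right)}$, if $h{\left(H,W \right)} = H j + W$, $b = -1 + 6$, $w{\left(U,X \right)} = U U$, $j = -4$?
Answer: $-24 + \frac{5 i \sqrt{12673}}{23} \approx -24.0 + 24.473 i$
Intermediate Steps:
$w{\left(U,X \right)} = U^{2}$
$b = 5$
$h{\left(H,W \right)} = W - 4 H$ ($h{\left(H,W \right)} = H \left(-4\right) + W = - 4 H + W = W - 4 H$)
$b \sqrt{-24 + \frac{1}{w{\left(-1,5 \right)} + 22}} + h{\left(4,-8 \right)} = 5 \sqrt{-24 + \frac{1}{\left(-1\right)^{2} + 22}} - 24 = 5 \sqrt{-24 + \frac{1}{1 + 22}} - 24 = 5 \sqrt{-24 + \frac{1}{23}} - 24 = 5 \sqrt{- \frac{551}{23}} - 24 = 5 \frac{i \sqrt{12673}}{23} - 24 = \frac{5 i \sqrt{12673}}{23} - 24 = -24 + \frac{5 i \sqrt{12673}}{23}$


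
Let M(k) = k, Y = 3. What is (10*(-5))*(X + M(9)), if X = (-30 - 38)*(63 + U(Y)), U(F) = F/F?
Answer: 217150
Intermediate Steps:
U(F) = 1
X = -4352 (X = (-30 - 38)*(63 + 1) = -68*64 = -4352)
(10*(-5))*(X + M(9)) = (10*(-5))*(-4352 + 9) = -50*(-4343) = 217150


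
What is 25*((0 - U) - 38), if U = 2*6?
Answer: -1250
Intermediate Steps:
U = 12
25*((0 - U) - 38) = 25*((0 - 1*12) - 38) = 25*((0 - 12) - 38) = 25*(-12 - 38) = 25*(-50) = -1250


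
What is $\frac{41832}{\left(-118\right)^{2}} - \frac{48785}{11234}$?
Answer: $- \frac{52335413}{39105554} \approx -1.3383$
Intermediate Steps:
$\frac{41832}{\left(-118\right)^{2}} - \frac{48785}{11234} = \frac{41832}{13924} - \frac{48785}{11234} = 41832 \cdot \frac{1}{13924} - \frac{48785}{11234} = \frac{10458}{3481} - \frac{48785}{11234} = - \frac{52335413}{39105554}$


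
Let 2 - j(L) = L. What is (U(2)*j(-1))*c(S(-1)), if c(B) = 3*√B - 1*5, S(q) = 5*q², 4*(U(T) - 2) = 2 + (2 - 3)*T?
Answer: -30 + 18*√5 ≈ 10.249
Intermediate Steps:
j(L) = 2 - L
U(T) = 5/2 - T/4 (U(T) = 2 + (2 + (2 - 3)*T)/4 = 2 + (2 - T)/4 = 2 + (½ - T/4) = 5/2 - T/4)
c(B) = -5 + 3*√B (c(B) = 3*√B - 5 = -5 + 3*√B)
(U(2)*j(-1))*c(S(-1)) = ((5/2 - ¼*2)*(2 - 1*(-1)))*(-5 + 3*√(5*(-1)²)) = ((5/2 - ½)*(2 + 1))*(-5 + 3*√(5*1)) = (2*3)*(-5 + 3*√5) = 6*(-5 + 3*√5) = -30 + 18*√5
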